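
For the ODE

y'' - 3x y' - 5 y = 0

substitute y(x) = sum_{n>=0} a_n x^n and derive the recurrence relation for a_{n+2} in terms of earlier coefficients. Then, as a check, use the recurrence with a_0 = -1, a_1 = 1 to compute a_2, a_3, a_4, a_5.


Substitute y = sum_n a_n x^n.
y''(x) has coefficient (n+2)(n+1) a_{n+2} at x^n;
-3 x y'(x) has coefficient -3 n a_n at x^n (shift);
-5 y(x) has coefficient -5 a_n at x^n.
Matching x^n: (n+2)(n+1) a_{n+2} + (-3n - 5) a_n = 0.
Thus a_{n+2} = (3n + 5) / ((n+1)(n+2)) * a_n.

Check with a_0 = -1, a_1 = 1 (apply the recurrence for n = 0, 1, 2, 3): a_0 = -1, a_1 = 1, a_2 = -5/2, a_3 = 4/3, a_4 = -55/24, a_5 = 14/15.

a_(n+2) = (3n + 5) / ((n+1)(n+2)) * a_n; check: a_0 = -1, a_1 = 1, a_2 = -5/2, a_3 = 4/3, a_4 = -55/24, a_5 = 14/15


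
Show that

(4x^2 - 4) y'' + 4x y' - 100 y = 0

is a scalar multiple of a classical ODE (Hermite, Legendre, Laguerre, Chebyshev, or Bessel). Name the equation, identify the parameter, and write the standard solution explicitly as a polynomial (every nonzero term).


All three coefficients share the factor -4; dividing through by -4 gives  (1 - x^2) y'' - x y' + 25 y = 0.
This matches the Chebyshev equation (1 - x^2) y'' - x y' + n^2 y = 0 (note the -x y' term, not -2x y') with n^2 = 25, so n = 5; the polynomial solution is T_5(x).
With y = sum_k a_k x^k, matching x^k gives (k+2)(k+1) a_{k+2} = (k^2 - n^2) a_k = (k - 5)(k + 5) a_k. The right side vanishes at k = 5, so the series with the parity of 5 terminates at degree 5.
Standard normalization: leading coefficient of T_n is 2^(n-1), so a_5 = 2^4 = 16. Work downward with a_k = (k+1)(k+2) a_{k+2} / ((k - 5)(k + 5)):
  a_3 = (4)(5)(16) / ((3 - 5)(3 + 5)) = 320/(-16) = -20
  a_1 = (2)(3)(-20) / ((1 - 5)(1 + 5)) = -120/(-24) = 5
Hence T_5(x) = 16 x^5 - 20 x^3 + 5 x.

T_5(x); series = 16 x^5 - 20 x^3 + 5 x


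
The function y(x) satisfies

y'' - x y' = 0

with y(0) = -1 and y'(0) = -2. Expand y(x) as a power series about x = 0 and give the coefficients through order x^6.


Ansatz: y(x) = sum_{n>=0} a_n x^n, so y'(x) = sum_{n>=1} n a_n x^(n-1) and y''(x) = sum_{n>=2} n(n-1) a_n x^(n-2).
Substitute into P(x) y'' + Q(x) y' + R(x) y = 0 with P(x) = 1, Q(x) = -x, R(x) = 0, and match powers of x.
Initial conditions: a_0 = -1, a_1 = -2.
Setting the coefficient of each power of x to zero and solving order by order (substituting the coefficients already found):
  x^0: 2 a_2 = 0  ->  a_2 = 0
  x^1: 6 a_3 - a_1 = 0  ->  6 a_3 = a_1 = -2  ->  a_3 = -1/3
  x^2: 12 a_4 - 2 a_2 = 0  ->  12 a_4 = 2 a_2 = 0  ->  a_4 = 0
  x^3: 20 a_5 - 3 a_3 = 0  ->  20 a_5 = 3 a_3 = -1  ->  a_5 = -1/20
  x^4: 30 a_6 - 4 a_4 = 0  ->  30 a_6 = 4 a_4 = 0  ->  a_6 = 0
Truncated series: y(x) = -1 - 2 x - (1/3) x^3 - (1/20) x^5 + O(x^7).

a_0 = -1; a_1 = -2; a_2 = 0; a_3 = -1/3; a_4 = 0; a_5 = -1/20; a_6 = 0


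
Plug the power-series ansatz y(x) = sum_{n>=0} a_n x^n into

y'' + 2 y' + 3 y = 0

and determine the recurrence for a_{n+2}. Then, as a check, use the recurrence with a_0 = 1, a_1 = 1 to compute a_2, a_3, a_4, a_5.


Substitute y = sum_n a_n x^n.
y''(x) has coefficient (n+2)(n+1) a_{n+2} at x^n;
2 y'(x) has coefficient 2 (n+1) a_{n+1} at x^n;
3 y(x) has coefficient 3 a_n at x^n.
Matching x^n: (n+2)(n+1) a_{n+2} + 2 (n+1) a_{n+1} + 3 a_n = 0.
Thus a_{n+2} = [-2 (n+1) a_{n+1} - 3 a_n] / ((n+1)(n+2)).

Check with a_0 = 1, a_1 = 1 (apply the recurrence for n = 0, 1, 2, 3): a_0 = 1, a_1 = 1, a_2 = -5/2, a_3 = 7/6, a_4 = 1/24, a_5 = -23/120.

a_(n+2) = [-2 (n+1) a_(n+1) - 3 a_n] / ((n+1)(n+2)); check: a_0 = 1, a_1 = 1, a_2 = -5/2, a_3 = 7/6, a_4 = 1/24, a_5 = -23/120


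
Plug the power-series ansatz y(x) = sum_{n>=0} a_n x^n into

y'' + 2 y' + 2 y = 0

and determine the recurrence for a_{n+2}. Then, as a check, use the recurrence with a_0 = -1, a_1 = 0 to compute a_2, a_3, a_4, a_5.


Substitute y = sum_n a_n x^n.
y''(x) has coefficient (n+2)(n+1) a_{n+2} at x^n;
2 y'(x) has coefficient 2 (n+1) a_{n+1} at x^n;
2 y(x) has coefficient 2 a_n at x^n.
Matching x^n: (n+2)(n+1) a_{n+2} + 2 (n+1) a_{n+1} + 2 a_n = 0.
Thus a_{n+2} = [-2 (n+1) a_{n+1} - 2 a_n] / ((n+1)(n+2)).

Check with a_0 = -1, a_1 = 0 (apply the recurrence for n = 0, 1, 2, 3): a_0 = -1, a_1 = 0, a_2 = 1, a_3 = -2/3, a_4 = 1/6, a_5 = 0.

a_(n+2) = [-2 (n+1) a_(n+1) - 2 a_n] / ((n+1)(n+2)); check: a_0 = -1, a_1 = 0, a_2 = 1, a_3 = -2/3, a_4 = 1/6, a_5 = 0


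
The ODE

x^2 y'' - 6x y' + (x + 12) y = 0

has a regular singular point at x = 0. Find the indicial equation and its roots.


Divide by x^2 to reach normal form y'' + P_1(x) y' + P_2(x) y = 0 with P_1(x) = -6/x and P_2(x) = 1/x + 12/x^2.
x = 0 is a singular point because the y'-coefficient -6/x has a pole at x = 0 and the y-coefficient 1/x + 12/x^2 has a pole at x = 0.
It is a regular singular point because x P_1(x) = p(x) = -6 and x^2 P_2(x) = q(x) = x + 12 are polynomials, hence analytic at x = 0.
p(0) = -6,  q(0) = 12.
Indicial equation: r(r-1) + p(0) r + q(0) = 0, i.e. r^2 + (p(0) - 1) r + q(0) = 0, i.e. r^2 - 7 r + 12 = 0.
Discriminant: (-7)^2 - 4(12) = 1, so r = (7 ± 1)/2.
Solving: r_1 = 4, r_2 = 3.

indicial: r^2 - 7 r + 12 = 0; roots r_1 = 4, r_2 = 3


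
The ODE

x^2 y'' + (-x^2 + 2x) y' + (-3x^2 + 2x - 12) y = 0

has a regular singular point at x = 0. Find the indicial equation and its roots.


Divide by x^2 to reach normal form y'' + P_1(x) y' + P_2(x) y = 0 with P_1(x) = -1 + 2/x and P_2(x) = -3 + 2/x - 12/x^2.
x = 0 is a singular point because the y'-coefficient -1 + 2/x has a pole at x = 0 and the y-coefficient -3 + 2/x - 12/x^2 has a pole at x = 0.
It is a regular singular point because x P_1(x) = p(x) = 2 - x and x^2 P_2(x) = q(x) = -3x^2 + 2x - 12 are polynomials, hence analytic at x = 0.
p(0) = 2,  q(0) = -12.
Indicial equation: r(r-1) + p(0) r + q(0) = 0, i.e. r^2 + (p(0) - 1) r + q(0) = 0, i.e. r^2 + 1 r - 12 = 0.
Discriminant: (1)^2 - 4(-12) = 49, so r = (-1 ± 7)/2.
Solving: r_1 = 3, r_2 = -4.

indicial: r^2 + 1 r - 12 = 0; roots r_1 = 3, r_2 = -4


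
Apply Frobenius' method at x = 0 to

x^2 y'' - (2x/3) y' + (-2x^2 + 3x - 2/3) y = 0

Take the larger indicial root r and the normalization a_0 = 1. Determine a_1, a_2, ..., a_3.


Write in Frobenius form y'' + (p(x)/x) y' + (q(x)/x^2) y = 0:
  p(x) = -2/3,  q(x) = -2x^2 + 3x - 2/3.
Indicial equation: r(r-1) + (-2/3) r + (-2/3) = 0 -> roots r_1 = 2, r_2 = -1/3.
Take r = r_1 = 2. Let y(x) = x^r sum_{n>=0} a_n x^n with a_0 = 1.
Substitute y = x^r sum a_n x^n and match x^{r+n}. The recurrence is
  D(n) a_n + 3 a_{n-1} - 2 a_{n-2} = 0,  where D(n) = (r+n)(r+n-1) + (-2/3)(r+n) + (-2/3).
  a_n = [-3 a_{n-1} + 2 a_{n-2}] / D(n).
Since the indicial polynomial factors as (r - r_1)(r - r_2), D(n) = (r_1 + n - r_1)(r_1 + n - r_2) = n(n + 7/3).
Evaluating step by step (a_0 = 1):
  n = 1: D(1) = 1(1 + 7/3) = 10/3; numerator = -3(1) = -3; a_1 = (-3)/(10/3) = -9/10
  n = 2: D(2) = 2(2 + 7/3) = 26/3; numerator = -3(-9/10) + 2(1) = 47/10; a_2 = (47/10)/(26/3) = 141/260
  n = 3: D(3) = 3(3 + 7/3) = 16; numerator = -3(141/260) + 2(-9/10) = -891/260; a_3 = (-891/260)/(16) = -891/4160

r = 2; a_0 = 1; a_1 = -9/10; a_2 = 141/260; a_3 = -891/4160


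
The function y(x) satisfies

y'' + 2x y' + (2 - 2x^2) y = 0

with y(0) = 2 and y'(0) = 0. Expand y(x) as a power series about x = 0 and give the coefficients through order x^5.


Ansatz: y(x) = sum_{n>=0} a_n x^n, so y'(x) = sum_{n>=1} n a_n x^(n-1) and y''(x) = sum_{n>=2} n(n-1) a_n x^(n-2).
Substitute into P(x) y'' + Q(x) y' + R(x) y = 0 with P(x) = 1, Q(x) = 2x, R(x) = 2 - 2x^2, and match powers of x.
Initial conditions: a_0 = 2, a_1 = 0.
Setting the coefficient of each power of x to zero and solving order by order (substituting the coefficients already found):
  x^0: 2 a_2 + 2 a_0 = 0  ->  2 a_2 = -2 a_0 = -4  ->  a_2 = -2
  x^1: 6 a_3 + 4 a_1 = 0  ->  6 a_3 = -4 a_1 = 0  ->  a_3 = 0
  x^2: 12 a_4 + 6 a_2 - 2 a_0 = 0  ->  12 a_4 = -6 a_2 + 2 a_0 = 16  ->  a_4 = 4/3
  x^3: 20 a_5 + 8 a_3 - 2 a_1 = 0  ->  20 a_5 = -8 a_3 + 2 a_1 = 0  ->  a_5 = 0
Truncated series: y(x) = 2 - 2 x^2 + (4/3) x^4 + O(x^6).

a_0 = 2; a_1 = 0; a_2 = -2; a_3 = 0; a_4 = 4/3; a_5 = 0


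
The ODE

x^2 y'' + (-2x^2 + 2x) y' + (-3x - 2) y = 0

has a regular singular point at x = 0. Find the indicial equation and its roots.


Divide by x^2 to reach normal form y'' + P_1(x) y' + P_2(x) y = 0 with P_1(x) = -2 + 2/x and P_2(x) = -3/x - 2/x^2.
x = 0 is a singular point because the y'-coefficient -2 + 2/x has a pole at x = 0 and the y-coefficient -3/x - 2/x^2 has a pole at x = 0.
It is a regular singular point because x P_1(x) = p(x) = 2 - 2x and x^2 P_2(x) = q(x) = -3x - 2 are polynomials, hence analytic at x = 0.
p(0) = 2,  q(0) = -2.
Indicial equation: r(r-1) + p(0) r + q(0) = 0, i.e. r^2 + (p(0) - 1) r + q(0) = 0, i.e. r^2 + 1 r - 2 = 0.
Discriminant: (1)^2 - 4(-2) = 9, so r = (-1 ± 3)/2.
Solving: r_1 = 1, r_2 = -2.

indicial: r^2 + 1 r - 2 = 0; roots r_1 = 1, r_2 = -2


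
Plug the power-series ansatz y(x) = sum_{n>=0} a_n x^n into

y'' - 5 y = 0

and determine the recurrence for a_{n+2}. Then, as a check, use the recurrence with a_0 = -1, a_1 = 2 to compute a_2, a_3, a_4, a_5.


Substitute y = sum_n a_n x^n into y'' + (const) y = 0.
y''(x) = sum_{n>=0} (n+2)(n+1) a_{n+2} x^n.
The ODE becomes sum_n [(n+2)(n+1) a_{n+2} - 5 a_n] x^n = 0.
Setting each coefficient to zero gives the recurrence:
  (n+2)(n+1) a_{n+2} - 5 a_n = 0,
  a_{n+2} = 5 / ((n+1)(n+2)) a_n.

Check with a_0 = -1, a_1 = 2 (apply the recurrence for n = 0, 1, 2, 3): a_0 = -1, a_1 = 2, a_2 = -5/2, a_3 = 5/3, a_4 = -25/24, a_5 = 5/12.

a_{n+2} = 5/((n+1)(n+2)) * a_n; check: a_0 = -1, a_1 = 2, a_2 = -5/2, a_3 = 5/3, a_4 = -25/24, a_5 = 5/12


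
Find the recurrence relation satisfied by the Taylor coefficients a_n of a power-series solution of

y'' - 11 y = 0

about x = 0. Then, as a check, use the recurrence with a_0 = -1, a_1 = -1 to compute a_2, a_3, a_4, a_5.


Substitute y = sum_n a_n x^n into y'' + (const) y = 0.
y''(x) = sum_{n>=0} (n+2)(n+1) a_{n+2} x^n.
The ODE becomes sum_n [(n+2)(n+1) a_{n+2} - 11 a_n] x^n = 0.
Setting each coefficient to zero gives the recurrence:
  (n+2)(n+1) a_{n+2} - 11 a_n = 0,
  a_{n+2} = 11 / ((n+1)(n+2)) a_n.

Check with a_0 = -1, a_1 = -1 (apply the recurrence for n = 0, 1, 2, 3): a_0 = -1, a_1 = -1, a_2 = -11/2, a_3 = -11/6, a_4 = -121/24, a_5 = -121/120.

a_{n+2} = 11/((n+1)(n+2)) * a_n; check: a_0 = -1, a_1 = -1, a_2 = -11/2, a_3 = -11/6, a_4 = -121/24, a_5 = -121/120


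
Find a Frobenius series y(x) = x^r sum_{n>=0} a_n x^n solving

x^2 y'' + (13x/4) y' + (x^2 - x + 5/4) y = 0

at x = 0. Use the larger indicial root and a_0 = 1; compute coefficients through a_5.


Write in Frobenius form y'' + (p(x)/x) y' + (q(x)/x^2) y = 0:
  p(x) = 13/4,  q(x) = x^2 - x + 5/4.
Indicial equation: r(r-1) + (13/4) r + (5/4) = 0 -> roots r_1 = -1, r_2 = -5/4.
Take r = r_1 = -1. Let y(x) = x^r sum_{n>=0} a_n x^n with a_0 = 1.
Substitute y = x^r sum a_n x^n and match x^{r+n}. The recurrence is
  D(n) a_n - 1 a_{n-1} + 1 a_{n-2} = 0,  where D(n) = (r+n)(r+n-1) + (13/4)(r+n) + (5/4).
  a_n = [1 a_{n-1} - 1 a_{n-2}] / D(n).
Since the indicial polynomial factors as (r - r_1)(r - r_2), D(n) = (r_1 + n - r_1)(r_1 + n - r_2) = n(n + 1/4).
Evaluating step by step (a_0 = 1):
  n = 1: D(1) = 1(1 + 1/4) = 5/4; numerator = 1(1) = 1; a_1 = (1)/(5/4) = 4/5
  n = 2: D(2) = 2(2 + 1/4) = 9/2; numerator = 1(4/5) - 1(1) = -1/5; a_2 = (-1/5)/(9/2) = -2/45
  n = 3: D(3) = 3(3 + 1/4) = 39/4; numerator = 1(-2/45) - 1(4/5) = -38/45; a_3 = (-38/45)/(39/4) = -152/1755
  n = 4: D(4) = 4(4 + 1/4) = 17; numerator = 1(-152/1755) - 1(-2/45) = -74/1755; a_4 = (-74/1755)/(17) = -74/29835
  n = 5: D(5) = 5(5 + 1/4) = 105/4; numerator = 1(-74/29835) - 1(-152/1755) = 502/5967; a_5 = (502/5967)/(105/4) = 2008/626535

r = -1; a_0 = 1; a_1 = 4/5; a_2 = -2/45; a_3 = -152/1755; a_4 = -74/29835; a_5 = 2008/626535


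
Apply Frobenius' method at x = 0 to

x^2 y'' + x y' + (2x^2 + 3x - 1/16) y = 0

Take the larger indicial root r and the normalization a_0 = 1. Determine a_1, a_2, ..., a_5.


Write in Frobenius form y'' + (p(x)/x) y' + (q(x)/x^2) y = 0:
  p(x) = 1,  q(x) = 2x^2 + 3x - 1/16.
Indicial equation: r(r-1) + (1) r + (-1/16) = 0 -> roots r_1 = 1/4, r_2 = -1/4.
Take r = r_1 = 1/4. Let y(x) = x^r sum_{n>=0} a_n x^n with a_0 = 1.
Substitute y = x^r sum a_n x^n and match x^{r+n}. The recurrence is
  D(n) a_n + 3 a_{n-1} + 2 a_{n-2} = 0,  where D(n) = (r+n)(r+n-1) + (1)(r+n) + (-1/16).
  a_n = [-3 a_{n-1} - 2 a_{n-2}] / D(n).
Since the indicial polynomial factors as (r - r_1)(r - r_2), D(n) = (r_1 + n - r_1)(r_1 + n - r_2) = n(n + 1/2).
Evaluating step by step (a_0 = 1):
  n = 1: D(1) = 1(1 + 1/2) = 3/2; numerator = -3(1) = -3; a_1 = (-3)/(3/2) = -2
  n = 2: D(2) = 2(2 + 1/2) = 5; numerator = -3(-2) - 2(1) = 4; a_2 = (4)/(5) = 4/5
  n = 3: D(3) = 3(3 + 1/2) = 21/2; numerator = -3(4/5) - 2(-2) = 8/5; a_3 = (8/5)/(21/2) = 16/105
  n = 4: D(4) = 4(4 + 1/2) = 18; numerator = -3(16/105) - 2(4/5) = -72/35; a_4 = (-72/35)/(18) = -4/35
  n = 5: D(5) = 5(5 + 1/2) = 55/2; numerator = -3(-4/35) - 2(16/105) = 4/105; a_5 = (4/105)/(55/2) = 8/5775

r = 1/4; a_0 = 1; a_1 = -2; a_2 = 4/5; a_3 = 16/105; a_4 = -4/35; a_5 = 8/5775


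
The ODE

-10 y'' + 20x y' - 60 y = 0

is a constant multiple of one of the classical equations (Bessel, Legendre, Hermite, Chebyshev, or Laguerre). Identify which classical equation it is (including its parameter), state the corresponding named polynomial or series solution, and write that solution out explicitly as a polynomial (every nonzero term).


All three coefficients share the factor -10; dividing through by -10 gives  y'' - 2x y' + 6 y = 0.
This matches the Hermite equation y'' - 2x y' + 2n y = 0 with 2n = 6, so n = 3; the polynomial solution is H_3(x).
With y = sum_k a_k x^k, matching x^k gives (k+2)(k+1) a_{k+2} = 2(k - n) a_k = 2(k - 3) a_k. The right side vanishes at k = 3, so the series with the parity of 3 terminates at degree 3.
Standard normalization: leading coefficient of H_n is 2^n, so a_3 = 2^3 = 8. Work downward with a_k = (k+1)(k+2) a_{k+2} / (2(k - n)):
  a_1 = (2)(3)(8) / (2(1 - 3)) = 48/(-4) = -12
Hence H_3(x) = 8 x^3 - 12 x.

H_3(x); series = 8 x^3 - 12 x


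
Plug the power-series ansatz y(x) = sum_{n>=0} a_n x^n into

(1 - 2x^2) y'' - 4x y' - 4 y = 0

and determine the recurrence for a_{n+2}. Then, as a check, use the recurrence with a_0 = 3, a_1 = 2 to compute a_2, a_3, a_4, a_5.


Substitute y = sum_n a_n x^n.
(1 - 2 x^2) y'' contributes (n+2)(n+1) a_{n+2} - 2 n(n-1) a_n at x^n.
-4 x y'(x) contributes -4 n a_n at x^n.
-4 y(x) contributes -4 a_n at x^n.
Matching x^n: (n+2)(n+1) a_{n+2} + (-2 n(n-1) - 4 n - 4) a_n = 0.
Thus a_{n+2} = (2 n(n-1) + 4 n + 4) / ((n+1)(n+2)) * a_n.

Check with a_0 = 3, a_1 = 2 (apply the recurrence for n = 0, 1, 2, 3): a_0 = 3, a_1 = 2, a_2 = 6, a_3 = 8/3, a_4 = 8, a_5 = 56/15.

a_(n+2) = (2 n(n-1) + 4 n + 4) / ((n+1)(n+2)) * a_n; check: a_0 = 3, a_1 = 2, a_2 = 6, a_3 = 8/3, a_4 = 8, a_5 = 56/15


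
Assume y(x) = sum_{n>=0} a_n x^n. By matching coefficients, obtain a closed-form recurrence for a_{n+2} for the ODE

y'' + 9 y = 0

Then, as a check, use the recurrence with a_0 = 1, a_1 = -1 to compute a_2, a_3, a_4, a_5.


Substitute y = sum_n a_n x^n into y'' + (const) y = 0.
y''(x) = sum_{n>=0} (n+2)(n+1) a_{n+2} x^n.
The ODE becomes sum_n [(n+2)(n+1) a_{n+2} + 9 a_n] x^n = 0.
Setting each coefficient to zero gives the recurrence:
  (n+2)(n+1) a_{n+2} + 9 a_n = 0,
  a_{n+2} = -9 / ((n+1)(n+2)) a_n.

Check with a_0 = 1, a_1 = -1 (apply the recurrence for n = 0, 1, 2, 3): a_0 = 1, a_1 = -1, a_2 = -9/2, a_3 = 3/2, a_4 = 27/8, a_5 = -27/40.

a_{n+2} = -9/((n+1)(n+2)) * a_n; check: a_0 = 1, a_1 = -1, a_2 = -9/2, a_3 = 3/2, a_4 = 27/8, a_5 = -27/40


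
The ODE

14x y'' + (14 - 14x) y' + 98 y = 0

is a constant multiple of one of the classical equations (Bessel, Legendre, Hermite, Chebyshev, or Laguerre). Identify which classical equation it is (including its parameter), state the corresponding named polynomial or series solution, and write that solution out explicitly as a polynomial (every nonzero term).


All three coefficients share the factor 14; dividing through by 14 gives  x y'' + (1 - x) y' + 7 y = 0.
This matches the Laguerre equation x y'' + (1 - x) y' + n y = 0 with n = 7; the polynomial solution is L_7(x).
With y = sum_k a_k x^k, matching x^k gives (k+1)k a_{k+1} + (k+1) a_{k+1} - k a_k + n a_k = 0, i.e. (k+1)^2 a_{k+1} = (k - n) a_k = (k - 7) a_k. The right side vanishes at k = 7, so the series terminates at degree 7.
Standard normalization L_n(0) = 1 gives a_0 = 1. Work upward with a_{k+1} = (k - 7) a_k / (k+1)^2:
  a_1 = (0 - 7)(1) / 1^2 = -7/1 = -7
  a_2 = (1 - 7)(-7) / 2^2 = 42/4 = 21/2
  a_3 = (2 - 7)(21/2) / 3^2 = (-105/2)/9 = -35/6
  a_4 = (3 - 7)(-35/6) / 4^2 = (70/3)/16 = 35/24
  a_5 = (4 - 7)(35/24) / 5^2 = (-35/8)/25 = -7/40
  a_6 = (5 - 7)(-7/40) / 6^2 = (7/20)/36 = 7/720
  a_7 = (6 - 7)(7/720) / 7^2 = (-7/720)/49 = -1/5040
Hence L_7(x) = -x^7/5040 + 7 x^6/720 - 7 x^5/40 + 35 x^4/24 - 35 x^3/6 + 21 x^2/2 - 7 x + 1.

L_7(x); series = -x^7/5040 + 7 x^6/720 - 7 x^5/40 + 35 x^4/24 - 35 x^3/6 + 21 x^2/2 - 7 x + 1


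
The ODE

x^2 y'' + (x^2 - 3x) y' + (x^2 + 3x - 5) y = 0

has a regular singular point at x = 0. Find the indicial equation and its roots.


Divide by x^2 to reach normal form y'' + P_1(x) y' + P_2(x) y = 0 with P_1(x) = 1 - 3/x and P_2(x) = 1 + 3/x - 5/x^2.
x = 0 is a singular point because the y'-coefficient 1 - 3/x has a pole at x = 0 and the y-coefficient 1 + 3/x - 5/x^2 has a pole at x = 0.
It is a regular singular point because x P_1(x) = p(x) = x - 3 and x^2 P_2(x) = q(x) = x^2 + 3x - 5 are polynomials, hence analytic at x = 0.
p(0) = -3,  q(0) = -5.
Indicial equation: r(r-1) + p(0) r + q(0) = 0, i.e. r^2 + (p(0) - 1) r + q(0) = 0, i.e. r^2 - 4 r - 5 = 0.
Discriminant: (-4)^2 - 4(-5) = 36, so r = (4 ± 6)/2.
Solving: r_1 = 5, r_2 = -1.

indicial: r^2 - 4 r - 5 = 0; roots r_1 = 5, r_2 = -1


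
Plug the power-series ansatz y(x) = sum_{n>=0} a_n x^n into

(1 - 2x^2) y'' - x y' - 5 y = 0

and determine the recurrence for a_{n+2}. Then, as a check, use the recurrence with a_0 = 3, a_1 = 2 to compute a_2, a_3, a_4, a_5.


Substitute y = sum_n a_n x^n.
(1 - 2 x^2) y'' contributes (n+2)(n+1) a_{n+2} - 2 n(n-1) a_n at x^n.
-x y'(x) contributes -n a_n at x^n.
-5 y(x) contributes -5 a_n at x^n.
Matching x^n: (n+2)(n+1) a_{n+2} + (-2 n(n-1) - n - 5) a_n = 0.
Thus a_{n+2} = (2 n(n-1) + n + 5) / ((n+1)(n+2)) * a_n.

Check with a_0 = 3, a_1 = 2 (apply the recurrence for n = 0, 1, 2, 3): a_0 = 3, a_1 = 2, a_2 = 15/2, a_3 = 2, a_4 = 55/8, a_5 = 2.

a_(n+2) = (2 n(n-1) + n + 5) / ((n+1)(n+2)) * a_n; check: a_0 = 3, a_1 = 2, a_2 = 15/2, a_3 = 2, a_4 = 55/8, a_5 = 2


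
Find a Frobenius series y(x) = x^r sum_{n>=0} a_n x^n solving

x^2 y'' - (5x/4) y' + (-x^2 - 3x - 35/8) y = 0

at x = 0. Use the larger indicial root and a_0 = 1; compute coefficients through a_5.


Write in Frobenius form y'' + (p(x)/x) y' + (q(x)/x^2) y = 0:
  p(x) = -5/4,  q(x) = -x^2 - 3x - 35/8.
Indicial equation: r(r-1) + (-5/4) r + (-35/8) = 0 -> roots r_1 = 7/2, r_2 = -5/4.
Take r = r_1 = 7/2. Let y(x) = x^r sum_{n>=0} a_n x^n with a_0 = 1.
Substitute y = x^r sum a_n x^n and match x^{r+n}. The recurrence is
  D(n) a_n - 3 a_{n-1} - 1 a_{n-2} = 0,  where D(n) = (r+n)(r+n-1) + (-5/4)(r+n) + (-35/8).
  a_n = [3 a_{n-1} + 1 a_{n-2}] / D(n).
Since the indicial polynomial factors as (r - r_1)(r - r_2), D(n) = (r_1 + n - r_1)(r_1 + n - r_2) = n(n + 19/4).
Evaluating step by step (a_0 = 1):
  n = 1: D(1) = 1(1 + 19/4) = 23/4; numerator = 3(1) = 3; a_1 = (3)/(23/4) = 12/23
  n = 2: D(2) = 2(2 + 19/4) = 27/2; numerator = 3(12/23) + 1(1) = 59/23; a_2 = (59/23)/(27/2) = 118/621
  n = 3: D(3) = 3(3 + 19/4) = 93/4; numerator = 3(118/621) + 1(12/23) = 226/207; a_3 = (226/207)/(93/4) = 904/19251
  n = 4: D(4) = 4(4 + 19/4) = 35; numerator = 3(904/19251) + 1(118/621) = 6370/19251; a_4 = (6370/19251)/(35) = 182/19251
  n = 5: D(5) = 5(5 + 19/4) = 195/4; numerator = 3(182/19251) + 1(904/19251) = 1450/19251; a_5 = (1450/19251)/(195/4) = 1160/750789

r = 7/2; a_0 = 1; a_1 = 12/23; a_2 = 118/621; a_3 = 904/19251; a_4 = 182/19251; a_5 = 1160/750789


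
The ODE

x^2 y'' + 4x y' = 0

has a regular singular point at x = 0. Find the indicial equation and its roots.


Divide by x^2 to reach normal form y'' + P_1(x) y' + P_2(x) y = 0 with P_1(x) = 4/x and P_2(x) = 0.
x = 0 is a singular point because the y'-coefficient 4/x has a pole at x = 0.
It is a regular singular point because x P_1(x) = p(x) = 4 and x^2 P_2(x) = q(x) = 0 are polynomials, hence analytic at x = 0.
p(0) = 4,  q(0) = 0.
Indicial equation: r(r-1) + p(0) r + q(0) = 0, i.e. r^2 + (p(0) - 1) r + q(0) = 0, i.e. r^2 + 3 r = 0.
Discriminant: (3)^2 - 4(0) = 9, so r = (-3 ± 3)/2.
Solving: r_1 = 0, r_2 = -3.

indicial: r^2 + 3 r = 0; roots r_1 = 0, r_2 = -3


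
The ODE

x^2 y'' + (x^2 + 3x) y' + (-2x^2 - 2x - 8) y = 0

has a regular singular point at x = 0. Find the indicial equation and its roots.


Divide by x^2 to reach normal form y'' + P_1(x) y' + P_2(x) y = 0 with P_1(x) = 1 + 3/x and P_2(x) = -2 - 2/x - 8/x^2.
x = 0 is a singular point because the y'-coefficient 1 + 3/x has a pole at x = 0 and the y-coefficient -2 - 2/x - 8/x^2 has a pole at x = 0.
It is a regular singular point because x P_1(x) = p(x) = x + 3 and x^2 P_2(x) = q(x) = -2x^2 - 2x - 8 are polynomials, hence analytic at x = 0.
p(0) = 3,  q(0) = -8.
Indicial equation: r(r-1) + p(0) r + q(0) = 0, i.e. r^2 + (p(0) - 1) r + q(0) = 0, i.e. r^2 + 2 r - 8 = 0.
Discriminant: (2)^2 - 4(-8) = 36, so r = (-2 ± 6)/2.
Solving: r_1 = 2, r_2 = -4.

indicial: r^2 + 2 r - 8 = 0; roots r_1 = 2, r_2 = -4


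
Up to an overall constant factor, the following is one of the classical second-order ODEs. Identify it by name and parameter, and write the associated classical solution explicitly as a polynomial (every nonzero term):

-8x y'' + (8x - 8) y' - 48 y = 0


All three coefficients share the factor -8; dividing through by -8 gives  x y'' + (1 - x) y' + 6 y = 0.
This matches the Laguerre equation x y'' + (1 - x) y' + n y = 0 with n = 6; the polynomial solution is L_6(x).
With y = sum_k a_k x^k, matching x^k gives (k+1)k a_{k+1} + (k+1) a_{k+1} - k a_k + n a_k = 0, i.e. (k+1)^2 a_{k+1} = (k - n) a_k = (k - 6) a_k. The right side vanishes at k = 6, so the series terminates at degree 6.
Standard normalization L_n(0) = 1 gives a_0 = 1. Work upward with a_{k+1} = (k - 6) a_k / (k+1)^2:
  a_1 = (0 - 6)(1) / 1^2 = -6/1 = -6
  a_2 = (1 - 6)(-6) / 2^2 = 30/4 = 15/2
  a_3 = (2 - 6)(15/2) / 3^2 = -30/9 = -10/3
  a_4 = (3 - 6)(-10/3) / 4^2 = 10/16 = 5/8
  a_5 = (4 - 6)(5/8) / 5^2 = (-5/4)/25 = -1/20
  a_6 = (5 - 6)(-1/20) / 6^2 = (1/20)/36 = 1/720
Hence L_6(x) = x^6/720 - x^5/20 + 5 x^4/8 - 10 x^3/3 + 15 x^2/2 - 6 x + 1.

L_6(x); series = x^6/720 - x^5/20 + 5 x^4/8 - 10 x^3/3 + 15 x^2/2 - 6 x + 1


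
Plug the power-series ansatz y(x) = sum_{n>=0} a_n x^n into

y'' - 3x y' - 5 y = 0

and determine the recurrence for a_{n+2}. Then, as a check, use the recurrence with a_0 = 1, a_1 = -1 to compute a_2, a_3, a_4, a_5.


Substitute y = sum_n a_n x^n.
y''(x) has coefficient (n+2)(n+1) a_{n+2} at x^n;
-3 x y'(x) has coefficient -3 n a_n at x^n (shift);
-5 y(x) has coefficient -5 a_n at x^n.
Matching x^n: (n+2)(n+1) a_{n+2} + (-3n - 5) a_n = 0.
Thus a_{n+2} = (3n + 5) / ((n+1)(n+2)) * a_n.

Check with a_0 = 1, a_1 = -1 (apply the recurrence for n = 0, 1, 2, 3): a_0 = 1, a_1 = -1, a_2 = 5/2, a_3 = -4/3, a_4 = 55/24, a_5 = -14/15.

a_(n+2) = (3n + 5) / ((n+1)(n+2)) * a_n; check: a_0 = 1, a_1 = -1, a_2 = 5/2, a_3 = -4/3, a_4 = 55/24, a_5 = -14/15


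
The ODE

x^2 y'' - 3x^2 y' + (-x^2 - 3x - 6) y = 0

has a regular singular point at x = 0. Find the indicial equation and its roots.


Divide by x^2 to reach normal form y'' + P_1(x) y' + P_2(x) y = 0 with P_1(x) = -3 and P_2(x) = -1 - 3/x - 6/x^2.
x = 0 is a singular point because the y-coefficient -1 - 3/x - 6/x^2 has a pole at x = 0.
It is a regular singular point because x P_1(x) = p(x) = -3x and x^2 P_2(x) = q(x) = -x^2 - 3x - 6 are polynomials, hence analytic at x = 0.
p(0) = 0,  q(0) = -6.
Indicial equation: r(r-1) + p(0) r + q(0) = 0, i.e. r^2 + (p(0) - 1) r + q(0) = 0, i.e. r^2 - 1 r - 6 = 0.
Discriminant: (-1)^2 - 4(-6) = 25, so r = (1 ± 5)/2.
Solving: r_1 = 3, r_2 = -2.

indicial: r^2 - 1 r - 6 = 0; roots r_1 = 3, r_2 = -2


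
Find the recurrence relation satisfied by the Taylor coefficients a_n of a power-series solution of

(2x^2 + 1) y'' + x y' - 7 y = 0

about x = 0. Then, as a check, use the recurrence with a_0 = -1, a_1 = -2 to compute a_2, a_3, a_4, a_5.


Substitute y = sum_n a_n x^n.
(1 + 2 x^2) y'' contributes (n+2)(n+1) a_{n+2} + 2 n(n-1) a_n at x^n.
x y'(x) contributes n a_n at x^n.
-7 y(x) contributes -7 a_n at x^n.
Matching x^n: (n+2)(n+1) a_{n+2} + (2 n(n-1) + n - 7) a_n = 0.
Thus a_{n+2} = (-2 n(n-1) - n + 7) / ((n+1)(n+2)) * a_n.

Check with a_0 = -1, a_1 = -2 (apply the recurrence for n = 0, 1, 2, 3): a_0 = -1, a_1 = -2, a_2 = -7/2, a_3 = -2, a_4 = -7/24, a_5 = 4/5.

a_(n+2) = (-2 n(n-1) - n + 7) / ((n+1)(n+2)) * a_n; check: a_0 = -1, a_1 = -2, a_2 = -7/2, a_3 = -2, a_4 = -7/24, a_5 = 4/5


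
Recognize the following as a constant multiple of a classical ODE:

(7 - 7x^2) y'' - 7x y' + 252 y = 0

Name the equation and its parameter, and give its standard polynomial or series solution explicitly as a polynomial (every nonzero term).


All three coefficients share the factor 7; dividing through by 7 gives  (1 - x^2) y'' - x y' + 36 y = 0.
This matches the Chebyshev equation (1 - x^2) y'' - x y' + n^2 y = 0 (note the -x y' term, not -2x y') with n^2 = 36, so n = 6; the polynomial solution is T_6(x).
With y = sum_k a_k x^k, matching x^k gives (k+2)(k+1) a_{k+2} = (k^2 - n^2) a_k = (k - 6)(k + 6) a_k. The right side vanishes at k = 6, so the series with the parity of 6 terminates at degree 6.
Standard normalization: leading coefficient of T_n is 2^(n-1), so a_6 = 2^5 = 32. Work downward with a_k = (k+1)(k+2) a_{k+2} / ((k - 6)(k + 6)):
  a_4 = (5)(6)(32) / ((4 - 6)(4 + 6)) = 960/(-20) = -48
  a_2 = (3)(4)(-48) / ((2 - 6)(2 + 6)) = -576/(-32) = 18
  a_0 = (1)(2)(18) / ((0 - 6)(0 + 6)) = 36/(-36) = -1
Hence T_6(x) = 32 x^6 - 48 x^4 + 18 x^2 - 1.

T_6(x); series = 32 x^6 - 48 x^4 + 18 x^2 - 1


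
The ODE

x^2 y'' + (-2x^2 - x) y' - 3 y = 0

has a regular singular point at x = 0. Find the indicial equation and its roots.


Divide by x^2 to reach normal form y'' + P_1(x) y' + P_2(x) y = 0 with P_1(x) = -2 - 1/x and P_2(x) = -3/x^2.
x = 0 is a singular point because the y'-coefficient -2 - 1/x has a pole at x = 0 and the y-coefficient -3/x^2 has a pole at x = 0.
It is a regular singular point because x P_1(x) = p(x) = -2x - 1 and x^2 P_2(x) = q(x) = -3 are polynomials, hence analytic at x = 0.
p(0) = -1,  q(0) = -3.
Indicial equation: r(r-1) + p(0) r + q(0) = 0, i.e. r^2 + (p(0) - 1) r + q(0) = 0, i.e. r^2 - 2 r - 3 = 0.
Discriminant: (-2)^2 - 4(-3) = 16, so r = (2 ± 4)/2.
Solving: r_1 = 3, r_2 = -1.

indicial: r^2 - 2 r - 3 = 0; roots r_1 = 3, r_2 = -1


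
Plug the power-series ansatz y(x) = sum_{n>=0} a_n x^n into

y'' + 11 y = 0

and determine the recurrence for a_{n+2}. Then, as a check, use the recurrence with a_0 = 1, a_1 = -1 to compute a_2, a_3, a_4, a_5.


Substitute y = sum_n a_n x^n into y'' + (const) y = 0.
y''(x) = sum_{n>=0} (n+2)(n+1) a_{n+2} x^n.
The ODE becomes sum_n [(n+2)(n+1) a_{n+2} + 11 a_n] x^n = 0.
Setting each coefficient to zero gives the recurrence:
  (n+2)(n+1) a_{n+2} + 11 a_n = 0,
  a_{n+2} = -11 / ((n+1)(n+2)) a_n.

Check with a_0 = 1, a_1 = -1 (apply the recurrence for n = 0, 1, 2, 3): a_0 = 1, a_1 = -1, a_2 = -11/2, a_3 = 11/6, a_4 = 121/24, a_5 = -121/120.

a_{n+2} = -11/((n+1)(n+2)) * a_n; check: a_0 = 1, a_1 = -1, a_2 = -11/2, a_3 = 11/6, a_4 = 121/24, a_5 = -121/120


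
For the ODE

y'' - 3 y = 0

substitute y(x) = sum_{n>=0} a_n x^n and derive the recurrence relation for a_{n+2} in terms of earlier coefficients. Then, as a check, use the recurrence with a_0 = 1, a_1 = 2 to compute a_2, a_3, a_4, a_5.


Substitute y = sum_n a_n x^n into y'' + (const) y = 0.
y''(x) = sum_{n>=0} (n+2)(n+1) a_{n+2} x^n.
The ODE becomes sum_n [(n+2)(n+1) a_{n+2} - 3 a_n] x^n = 0.
Setting each coefficient to zero gives the recurrence:
  (n+2)(n+1) a_{n+2} - 3 a_n = 0,
  a_{n+2} = 3 / ((n+1)(n+2)) a_n.

Check with a_0 = 1, a_1 = 2 (apply the recurrence for n = 0, 1, 2, 3): a_0 = 1, a_1 = 2, a_2 = 3/2, a_3 = 1, a_4 = 3/8, a_5 = 3/20.

a_{n+2} = 3/((n+1)(n+2)) * a_n; check: a_0 = 1, a_1 = 2, a_2 = 3/2, a_3 = 1, a_4 = 3/8, a_5 = 3/20


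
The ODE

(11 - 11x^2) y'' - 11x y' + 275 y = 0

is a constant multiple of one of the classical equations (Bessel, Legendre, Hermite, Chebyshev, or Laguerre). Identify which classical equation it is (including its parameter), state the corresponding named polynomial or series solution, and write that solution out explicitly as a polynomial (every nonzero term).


All three coefficients share the factor 11; dividing through by 11 gives  (1 - x^2) y'' - x y' + 25 y = 0.
This matches the Chebyshev equation (1 - x^2) y'' - x y' + n^2 y = 0 (note the -x y' term, not -2x y') with n^2 = 25, so n = 5; the polynomial solution is T_5(x).
With y = sum_k a_k x^k, matching x^k gives (k+2)(k+1) a_{k+2} = (k^2 - n^2) a_k = (k - 5)(k + 5) a_k. The right side vanishes at k = 5, so the series with the parity of 5 terminates at degree 5.
Standard normalization: leading coefficient of T_n is 2^(n-1), so a_5 = 2^4 = 16. Work downward with a_k = (k+1)(k+2) a_{k+2} / ((k - 5)(k + 5)):
  a_3 = (4)(5)(16) / ((3 - 5)(3 + 5)) = 320/(-16) = -20
  a_1 = (2)(3)(-20) / ((1 - 5)(1 + 5)) = -120/(-24) = 5
Hence T_5(x) = 16 x^5 - 20 x^3 + 5 x.

T_5(x); series = 16 x^5 - 20 x^3 + 5 x


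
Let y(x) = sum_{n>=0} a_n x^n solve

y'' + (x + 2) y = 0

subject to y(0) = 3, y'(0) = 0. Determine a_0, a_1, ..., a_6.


Ansatz: y(x) = sum_{n>=0} a_n x^n, so y'(x) = sum_{n>=1} n a_n x^(n-1) and y''(x) = sum_{n>=2} n(n-1) a_n x^(n-2).
Substitute into P(x) y'' + Q(x) y' + R(x) y = 0 with P(x) = 1, Q(x) = 0, R(x) = x + 2, and match powers of x.
Initial conditions: a_0 = 3, a_1 = 0.
Setting the coefficient of each power of x to zero and solving order by order (substituting the coefficients already found):
  x^0: 2 a_2 + 2 a_0 = 0  ->  2 a_2 = -2 a_0 = -6  ->  a_2 = -3
  x^1: 6 a_3 + 2 a_1 + a_0 = 0  ->  6 a_3 = -2 a_1 - a_0 = -3  ->  a_3 = -1/2
  x^2: 12 a_4 + 2 a_2 + a_1 = 0  ->  12 a_4 = -2 a_2 - a_1 = 6  ->  a_4 = 1/2
  x^3: 20 a_5 + 2 a_3 + a_2 = 0  ->  20 a_5 = -2 a_3 - a_2 = 4  ->  a_5 = 1/5
  x^4: 30 a_6 + 2 a_4 + a_3 = 0  ->  30 a_6 = -2 a_4 - a_3 = -1/2  ->  a_6 = -1/60
Truncated series: y(x) = 3 - 3 x^2 - (1/2) x^3 + (1/2) x^4 + (1/5) x^5 - (1/60) x^6 + O(x^7).

a_0 = 3; a_1 = 0; a_2 = -3; a_3 = -1/2; a_4 = 1/2; a_5 = 1/5; a_6 = -1/60


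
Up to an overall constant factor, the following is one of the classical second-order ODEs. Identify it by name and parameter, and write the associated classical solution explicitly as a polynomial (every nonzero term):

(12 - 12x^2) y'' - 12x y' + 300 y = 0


All three coefficients share the factor 12; dividing through by 12 gives  (1 - x^2) y'' - x y' + 25 y = 0.
This matches the Chebyshev equation (1 - x^2) y'' - x y' + n^2 y = 0 (note the -x y' term, not -2x y') with n^2 = 25, so n = 5; the polynomial solution is T_5(x).
With y = sum_k a_k x^k, matching x^k gives (k+2)(k+1) a_{k+2} = (k^2 - n^2) a_k = (k - 5)(k + 5) a_k. The right side vanishes at k = 5, so the series with the parity of 5 terminates at degree 5.
Standard normalization: leading coefficient of T_n is 2^(n-1), so a_5 = 2^4 = 16. Work downward with a_k = (k+1)(k+2) a_{k+2} / ((k - 5)(k + 5)):
  a_3 = (4)(5)(16) / ((3 - 5)(3 + 5)) = 320/(-16) = -20
  a_1 = (2)(3)(-20) / ((1 - 5)(1 + 5)) = -120/(-24) = 5
Hence T_5(x) = 16 x^5 - 20 x^3 + 5 x.

T_5(x); series = 16 x^5 - 20 x^3 + 5 x


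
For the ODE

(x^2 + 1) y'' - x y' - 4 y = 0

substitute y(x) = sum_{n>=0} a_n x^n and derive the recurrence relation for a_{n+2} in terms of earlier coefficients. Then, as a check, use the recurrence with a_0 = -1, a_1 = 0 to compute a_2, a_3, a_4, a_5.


Substitute y = sum_n a_n x^n.
(1 + 1 x^2) y'' contributes (n+2)(n+1) a_{n+2} + n(n-1) a_n at x^n.
-x y'(x) contributes -n a_n at x^n.
-4 y(x) contributes -4 a_n at x^n.
Matching x^n: (n+2)(n+1) a_{n+2} + (n(n-1) - n - 4) a_n = 0.
Thus a_{n+2} = (-n(n-1) + n + 4) / ((n+1)(n+2)) * a_n.

Check with a_0 = -1, a_1 = 0 (apply the recurrence for n = 0, 1, 2, 3): a_0 = -1, a_1 = 0, a_2 = -2, a_3 = 0, a_4 = -2/3, a_5 = 0.

a_(n+2) = (-n(n-1) + n + 4) / ((n+1)(n+2)) * a_n; check: a_0 = -1, a_1 = 0, a_2 = -2, a_3 = 0, a_4 = -2/3, a_5 = 0


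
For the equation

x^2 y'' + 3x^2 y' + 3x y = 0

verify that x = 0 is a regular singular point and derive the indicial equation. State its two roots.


Divide by x^2 to reach normal form y'' + P_1(x) y' + P_2(x) y = 0 with P_1(x) = 3 and P_2(x) = 3/x.
x = 0 is a singular point because the y-coefficient 3/x has a pole at x = 0.
It is a regular singular point because x P_1(x) = p(x) = 3x and x^2 P_2(x) = q(x) = 3x are polynomials, hence analytic at x = 0.
p(0) = 0,  q(0) = 0.
Indicial equation: r(r-1) + p(0) r + q(0) = 0, i.e. r^2 + (p(0) - 1) r + q(0) = 0, i.e. r^2 - 1 r = 0.
Discriminant: (-1)^2 - 4(0) = 1, so r = (1 ± 1)/2.
Solving: r_1 = 1, r_2 = 0.

indicial: r^2 - 1 r = 0; roots r_1 = 1, r_2 = 0


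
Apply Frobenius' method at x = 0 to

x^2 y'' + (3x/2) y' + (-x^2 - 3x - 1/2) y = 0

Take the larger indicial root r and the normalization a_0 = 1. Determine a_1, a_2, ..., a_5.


Write in Frobenius form y'' + (p(x)/x) y' + (q(x)/x^2) y = 0:
  p(x) = 3/2,  q(x) = -x^2 - 3x - 1/2.
Indicial equation: r(r-1) + (3/2) r + (-1/2) = 0 -> roots r_1 = 1/2, r_2 = -1.
Take r = r_1 = 1/2. Let y(x) = x^r sum_{n>=0} a_n x^n with a_0 = 1.
Substitute y = x^r sum a_n x^n and match x^{r+n}. The recurrence is
  D(n) a_n - 3 a_{n-1} - 1 a_{n-2} = 0,  where D(n) = (r+n)(r+n-1) + (3/2)(r+n) + (-1/2).
  a_n = [3 a_{n-1} + 1 a_{n-2}] / D(n).
Since the indicial polynomial factors as (r - r_1)(r - r_2), D(n) = (r_1 + n - r_1)(r_1 + n - r_2) = n(n + 3/2).
Evaluating step by step (a_0 = 1):
  n = 1: D(1) = 1(1 + 3/2) = 5/2; numerator = 3(1) = 3; a_1 = (3)/(5/2) = 6/5
  n = 2: D(2) = 2(2 + 3/2) = 7; numerator = 3(6/5) + 1(1) = 23/5; a_2 = (23/5)/(7) = 23/35
  n = 3: D(3) = 3(3 + 3/2) = 27/2; numerator = 3(23/35) + 1(6/5) = 111/35; a_3 = (111/35)/(27/2) = 74/315
  n = 4: D(4) = 4(4 + 3/2) = 22; numerator = 3(74/315) + 1(23/35) = 143/105; a_4 = (143/105)/(22) = 13/210
  n = 5: D(5) = 5(5 + 3/2) = 65/2; numerator = 3(13/210) + 1(74/315) = 53/126; a_5 = (53/126)/(65/2) = 53/4095

r = 1/2; a_0 = 1; a_1 = 6/5; a_2 = 23/35; a_3 = 74/315; a_4 = 13/210; a_5 = 53/4095


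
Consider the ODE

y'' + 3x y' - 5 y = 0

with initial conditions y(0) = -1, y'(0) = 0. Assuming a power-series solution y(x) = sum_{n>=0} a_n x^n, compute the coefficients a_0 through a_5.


Ansatz: y(x) = sum_{n>=0} a_n x^n, so y'(x) = sum_{n>=1} n a_n x^(n-1) and y''(x) = sum_{n>=2} n(n-1) a_n x^(n-2).
Substitute into P(x) y'' + Q(x) y' + R(x) y = 0 with P(x) = 1, Q(x) = 3x, R(x) = -5, and match powers of x.
Initial conditions: a_0 = -1, a_1 = 0.
Setting the coefficient of each power of x to zero and solving order by order (substituting the coefficients already found):
  x^0: 2 a_2 - 5 a_0 = 0  ->  2 a_2 = 5 a_0 = -5  ->  a_2 = -5/2
  x^1: 6 a_3 - 2 a_1 = 0  ->  6 a_3 = 2 a_1 = 0  ->  a_3 = 0
  x^2: 12 a_4 + a_2 = 0  ->  12 a_4 = -a_2 = 5/2  ->  a_4 = 5/24
  x^3: 20 a_5 + 4 a_3 = 0  ->  20 a_5 = -4 a_3 = 0  ->  a_5 = 0
Truncated series: y(x) = -1 - (5/2) x^2 + (5/24) x^4 + O(x^6).

a_0 = -1; a_1 = 0; a_2 = -5/2; a_3 = 0; a_4 = 5/24; a_5 = 0


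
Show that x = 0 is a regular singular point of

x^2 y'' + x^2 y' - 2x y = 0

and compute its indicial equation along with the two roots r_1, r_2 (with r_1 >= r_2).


Divide by x^2 to reach normal form y'' + P_1(x) y' + P_2(x) y = 0 with P_1(x) = 1 and P_2(x) = -2/x.
x = 0 is a singular point because the y-coefficient -2/x has a pole at x = 0.
It is a regular singular point because x P_1(x) = p(x) = x and x^2 P_2(x) = q(x) = -2x are polynomials, hence analytic at x = 0.
p(0) = 0,  q(0) = 0.
Indicial equation: r(r-1) + p(0) r + q(0) = 0, i.e. r^2 + (p(0) - 1) r + q(0) = 0, i.e. r^2 - 1 r = 0.
Discriminant: (-1)^2 - 4(0) = 1, so r = (1 ± 1)/2.
Solving: r_1 = 1, r_2 = 0.

indicial: r^2 - 1 r = 0; roots r_1 = 1, r_2 = 0


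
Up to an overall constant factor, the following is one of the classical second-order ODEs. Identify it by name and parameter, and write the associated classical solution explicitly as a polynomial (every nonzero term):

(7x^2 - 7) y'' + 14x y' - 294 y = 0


All three coefficients share the factor -7; dividing through by -7 gives  (1 - x^2) y'' - 2x y' + 42 y = 0.
This matches the Legendre equation (1 - x^2) y'' - 2x y' + n(n+1) y = 0 (note the -2x y' term) with n(n+1) = 42, so n = 6; the polynomial solution is P_6(x).
With y = sum_k a_k x^k, matching x^k gives (k+2)(k+1) a_{k+2} = [k(k+1) - n(n+1)] a_k = (k - 6)(k + 7) a_k. The right side vanishes at k = 6, so the series with the parity of 6 terminates at degree 6.
Standard normalization (P_n(1) = 1): leading coefficient (2n)!/(2^n (n!)^2) = 479001600/(64*518400) = 231/16, so a_6 = 231/16. Work downward with a_k = (k+1)(k+2) a_{k+2} / ((k - 6)(k + 7)):
  a_4 = (5)(6)(231/16) / ((4 - 6)(4 + 7)) = (3465/8)/(-22) = -315/16
  a_2 = (3)(4)(-315/16) / ((2 - 6)(2 + 7)) = (-945/4)/(-36) = 105/16
  a_0 = (1)(2)(105/16) / ((0 - 6)(0 + 7)) = (105/8)/(-42) = -5/16
Hence P_6(x) = 231 x^6/16 - 315 x^4/16 + 105 x^2/16 - 5/16.

P_6(x); series = 231 x^6/16 - 315 x^4/16 + 105 x^2/16 - 5/16


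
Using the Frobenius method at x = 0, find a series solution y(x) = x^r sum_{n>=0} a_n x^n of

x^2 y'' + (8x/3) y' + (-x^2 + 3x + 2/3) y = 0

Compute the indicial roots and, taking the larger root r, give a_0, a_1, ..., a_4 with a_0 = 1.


Write in Frobenius form y'' + (p(x)/x) y' + (q(x)/x^2) y = 0:
  p(x) = 8/3,  q(x) = -x^2 + 3x + 2/3.
Indicial equation: r(r-1) + (8/3) r + (2/3) = 0 -> roots r_1 = -2/3, r_2 = -1.
Take r = r_1 = -2/3. Let y(x) = x^r sum_{n>=0} a_n x^n with a_0 = 1.
Substitute y = x^r sum a_n x^n and match x^{r+n}. The recurrence is
  D(n) a_n + 3 a_{n-1} - 1 a_{n-2} = 0,  where D(n) = (r+n)(r+n-1) + (8/3)(r+n) + (2/3).
  a_n = [-3 a_{n-1} + 1 a_{n-2}] / D(n).
Since the indicial polynomial factors as (r - r_1)(r - r_2), D(n) = (r_1 + n - r_1)(r_1 + n - r_2) = n(n + 1/3).
Evaluating step by step (a_0 = 1):
  n = 1: D(1) = 1(1 + 1/3) = 4/3; numerator = -3(1) = -3; a_1 = (-3)/(4/3) = -9/4
  n = 2: D(2) = 2(2 + 1/3) = 14/3; numerator = -3(-9/4) + 1(1) = 31/4; a_2 = (31/4)/(14/3) = 93/56
  n = 3: D(3) = 3(3 + 1/3) = 10; numerator = -3(93/56) + 1(-9/4) = -405/56; a_3 = (-405/56)/(10) = -81/112
  n = 4: D(4) = 4(4 + 1/3) = 52/3; numerator = -3(-81/112) + 1(93/56) = 429/112; a_4 = (429/112)/(52/3) = 99/448

r = -2/3; a_0 = 1; a_1 = -9/4; a_2 = 93/56; a_3 = -81/112; a_4 = 99/448


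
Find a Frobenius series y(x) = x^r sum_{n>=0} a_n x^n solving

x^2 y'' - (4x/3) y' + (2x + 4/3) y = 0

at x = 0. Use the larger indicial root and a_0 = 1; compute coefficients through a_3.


Write in Frobenius form y'' + (p(x)/x) y' + (q(x)/x^2) y = 0:
  p(x) = -4/3,  q(x) = 2x + 4/3.
Indicial equation: r(r-1) + (-4/3) r + (4/3) = 0 -> roots r_1 = 4/3, r_2 = 1.
Take r = r_1 = 4/3. Let y(x) = x^r sum_{n>=0} a_n x^n with a_0 = 1.
Substitute y = x^r sum a_n x^n and match x^{r+n}. The recurrence is
  D(n) a_n + 2 a_{n-1} = 0,  where D(n) = (r+n)(r+n-1) + (-4/3)(r+n) + (4/3).
  a_n = -2 / D(n) * a_{n-1}.
Since the indicial polynomial factors as (r - r_1)(r - r_2), D(n) = (r_1 + n - r_1)(r_1 + n - r_2) = n(n + 1/3).
Evaluating step by step (a_0 = 1):
  n = 1: D(1) = 1(1 + 1/3) = 4/3; numerator = -2(1) = -2; a_1 = (-2)/(4/3) = -3/2
  n = 2: D(2) = 2(2 + 1/3) = 14/3; numerator = -2(-3/2) = 3; a_2 = (3)/(14/3) = 9/14
  n = 3: D(3) = 3(3 + 1/3) = 10; numerator = -2(9/14) = -9/7; a_3 = (-9/7)/(10) = -9/70

r = 4/3; a_0 = 1; a_1 = -3/2; a_2 = 9/14; a_3 = -9/70


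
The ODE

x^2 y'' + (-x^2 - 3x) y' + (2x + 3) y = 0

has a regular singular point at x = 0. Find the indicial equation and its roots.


Divide by x^2 to reach normal form y'' + P_1(x) y' + P_2(x) y = 0 with P_1(x) = -1 - 3/x and P_2(x) = 2/x + 3/x^2.
x = 0 is a singular point because the y'-coefficient -1 - 3/x has a pole at x = 0 and the y-coefficient 2/x + 3/x^2 has a pole at x = 0.
It is a regular singular point because x P_1(x) = p(x) = -x - 3 and x^2 P_2(x) = q(x) = 2x + 3 are polynomials, hence analytic at x = 0.
p(0) = -3,  q(0) = 3.
Indicial equation: r(r-1) + p(0) r + q(0) = 0, i.e. r^2 + (p(0) - 1) r + q(0) = 0, i.e. r^2 - 4 r + 3 = 0.
Discriminant: (-4)^2 - 4(3) = 4, so r = (4 ± 2)/2.
Solving: r_1 = 3, r_2 = 1.

indicial: r^2 - 4 r + 3 = 0; roots r_1 = 3, r_2 = 1
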